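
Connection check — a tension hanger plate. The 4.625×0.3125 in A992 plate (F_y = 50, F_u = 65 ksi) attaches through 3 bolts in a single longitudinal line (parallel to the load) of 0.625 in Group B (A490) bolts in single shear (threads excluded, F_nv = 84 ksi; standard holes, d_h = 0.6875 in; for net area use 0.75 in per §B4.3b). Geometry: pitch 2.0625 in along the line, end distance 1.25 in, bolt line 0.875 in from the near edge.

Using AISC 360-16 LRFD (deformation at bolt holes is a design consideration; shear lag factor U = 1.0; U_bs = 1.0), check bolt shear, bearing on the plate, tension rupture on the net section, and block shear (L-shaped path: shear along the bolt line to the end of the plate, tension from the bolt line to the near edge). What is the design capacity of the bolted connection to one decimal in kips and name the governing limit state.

Bolt shear: A_b = π(0.625)²/4 = 0.3068 in². φR_n = 0.75 × 84 × 0.3068 × 3 × 1 = 58.0 kips.
Bearing (0.3125 in plate, F_u = 65 ksi): end bolts L_c = 1.25 − 0.6875/2 = 0.90625, R_n = min(1.2×0.90625×0.3125×65, 2.4×0.625×0.3125×65) = 22.09 kips/bolt; interior L_c = 2.0625 − 0.6875 = 1.375, R_n = 30.469 kips/bolt. φR_n = 0.75 × (1×22.09 + 2×30.469) = 62.3 kips.
Tension rupture (net): A_n = (4.625 − 1×0.75)×0.3125 = 1.2109 in² (U = 1.0, A_e = A_n). φR_n = 0.75 × 65 × 1.2109 = 59.0 kips.
Block shear: shear path 1×[1.25+2×2.0625] = 1×5.375 in, A_gv = 1.6797, A_nv = 1×(5.375 − 2.5×0.75)×0.3125 = 1.0938 in²; tension to near edge: (0.875 − 0.5×0.75)×0.3125 = 0.15625 in². R_n = min(0.6×65×1.0938, 0.6×50×1.6797) + 1.0×65×0.15625 = min(42.658, 50.391) + 10.156 = 52.814 kips. φR_n = 0.75 × 52.814 = 39.6 kips.
Governing: min(58.0, 62.3, 59.0, 39.6) = 39.6 kips → block shear.

39.6 kips (block shear governs)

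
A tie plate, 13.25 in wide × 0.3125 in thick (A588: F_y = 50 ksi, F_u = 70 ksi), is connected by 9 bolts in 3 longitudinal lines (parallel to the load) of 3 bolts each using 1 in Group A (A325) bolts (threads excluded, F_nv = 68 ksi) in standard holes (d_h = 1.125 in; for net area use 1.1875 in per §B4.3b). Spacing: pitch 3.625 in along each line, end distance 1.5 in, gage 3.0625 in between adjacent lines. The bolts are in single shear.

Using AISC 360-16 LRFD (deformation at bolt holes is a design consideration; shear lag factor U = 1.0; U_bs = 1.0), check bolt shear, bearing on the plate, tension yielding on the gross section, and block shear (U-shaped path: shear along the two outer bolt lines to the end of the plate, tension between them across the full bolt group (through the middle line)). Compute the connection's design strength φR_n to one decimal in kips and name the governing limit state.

175.3 kips (block shear governs)

Bolt shear: A_b = π(1)²/4 = 0.7854 in². φR_n = 0.75 × 68 × 0.7854 × 9 × 1 = 360.5 kips.
Bearing (0.3125 in plate, F_u = 70 ksi): end bolts L_c = 1.5 − 1.125/2 = 0.9375, R_n = min(1.2×0.9375×0.3125×70, 2.4×1×0.3125×70) = 24.609 kips/bolt; interior L_c = 3.625 − 1.125 = 2.5, R_n = 52.5 kips/bolt. φR_n = 0.75 × (3×24.609 + 6×52.5) = 291.6 kips.
Tension yield (gross): A_g = 13.25×0.3125 = 4.1406 in². φR_n = 0.90 × 50 × 4.1406 = 186.3 kips.
Block shear: shear path 2×[1.5+2×3.625] = 2×8.75 in, A_gv = 5.4688, A_nv = 2×(8.75 − 2.5×1.1875)×0.3125 = 3.6133 in²; tension across gage: (6.125 − 2×1.1875)×0.3125 = 1.1719 in². R_n = min(0.6×70×3.6133, 0.6×50×5.4688) + 1.0×70×1.1719 = min(151.76, 164.06) + 82.033 = 233.79 kips. φR_n = 0.75 × 233.79 = 175.3 kips.
Governing: min(360.5, 291.6, 186.3, 175.3) = 175.3 kips → block shear.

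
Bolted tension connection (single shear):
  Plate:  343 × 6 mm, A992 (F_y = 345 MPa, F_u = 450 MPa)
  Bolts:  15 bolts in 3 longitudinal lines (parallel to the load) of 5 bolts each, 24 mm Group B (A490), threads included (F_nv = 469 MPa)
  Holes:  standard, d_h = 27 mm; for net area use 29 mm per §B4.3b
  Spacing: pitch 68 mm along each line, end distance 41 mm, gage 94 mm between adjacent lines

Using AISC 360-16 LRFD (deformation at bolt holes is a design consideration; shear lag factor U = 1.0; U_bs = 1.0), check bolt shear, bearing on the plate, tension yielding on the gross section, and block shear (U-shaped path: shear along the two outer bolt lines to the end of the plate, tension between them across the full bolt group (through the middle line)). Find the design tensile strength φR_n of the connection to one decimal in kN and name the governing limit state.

Bolt shear: A_b = π(24)²/4 = 452.39 mm². φR_n = 0.75 × 469 × 452.39 × 15 × 1 = 2386.9 kN.
Bearing (6 mm plate, F_u = 450 MPa): end bolts L_c = 41 − 27/2 = 27.5, R_n = min(1.2×27.5×6×450, 2.4×24×6×450) = 89.1 kN/bolt; interior L_c = 68 − 27 = 41, R_n = 132.84 kN/bolt. φR_n = 0.75 × (3×89.1 + 12×132.84) = 1396.0 kN.
Tension yield (gross): A_g = 343×6 = 2058 mm². φR_n = 0.90 × 345 × 2058 = 639.0 kN.
Block shear: shear path 2×[41+4×68] = 2×313 mm, A_gv = 3756, A_nv = 2×(313 − 4.5×29)×6 = 2190 mm²; tension across gage: (188 − 2×29)×6 = 780 mm². R_n = min(0.6×450×2190, 0.6×345×3756) + 1.0×450×780 = min(591.3, 777.49) + 351 = 942.3 kN. φR_n = 0.75 × 942.3 = 706.7 kN.
Governing: min(2386.9, 1396.0, 639.0, 706.7) = 639.0 kN → gross-section yield.

639.0 kN (gross-section yield governs)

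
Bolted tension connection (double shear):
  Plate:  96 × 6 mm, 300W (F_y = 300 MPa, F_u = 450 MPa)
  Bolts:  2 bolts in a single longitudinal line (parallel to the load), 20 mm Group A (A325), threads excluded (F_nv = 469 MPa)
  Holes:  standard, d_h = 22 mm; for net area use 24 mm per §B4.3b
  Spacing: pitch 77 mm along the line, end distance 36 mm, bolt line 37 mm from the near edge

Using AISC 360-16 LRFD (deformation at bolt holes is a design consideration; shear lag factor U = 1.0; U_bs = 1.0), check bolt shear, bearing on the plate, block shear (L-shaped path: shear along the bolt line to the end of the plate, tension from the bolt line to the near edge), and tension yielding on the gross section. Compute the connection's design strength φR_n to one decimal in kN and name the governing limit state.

Bolt shear: A_b = π(20)²/4 = 314.16 mm². φR_n = 0.75 × 469 × 314.16 × 2 × 2 = 442.0 kN.
Bearing (6 mm plate, F_u = 450 MPa): end bolts L_c = 36 − 22/2 = 25, R_n = min(1.2×25×6×450, 2.4×20×6×450) = 81 kN/bolt; interior L_c = 77 − 22 = 55, R_n = 129.6 kN/bolt. φR_n = 0.75 × (1×81 + 1×129.6) = 158.0 kN.
Block shear: shear path 1×[36+1×77] = 1×113 mm, A_gv = 678, A_nv = 1×(113 − 1.5×24)×6 = 462 mm²; tension to near edge: (37 − 0.5×24)×6 = 150 mm². R_n = min(0.6×450×462, 0.6×300×678) + 1.0×450×150 = min(124.74, 122.04) + 67.5 = 189.54 kN. φR_n = 0.75 × 189.54 = 142.2 kN.
Tension yield (gross): A_g = 96×6 = 576 mm². φR_n = 0.90 × 300 × 576 = 155.5 kN.
Governing: min(442.0, 158.0, 142.2, 155.5) = 142.2 kN → block shear.

142.2 kN (block shear governs)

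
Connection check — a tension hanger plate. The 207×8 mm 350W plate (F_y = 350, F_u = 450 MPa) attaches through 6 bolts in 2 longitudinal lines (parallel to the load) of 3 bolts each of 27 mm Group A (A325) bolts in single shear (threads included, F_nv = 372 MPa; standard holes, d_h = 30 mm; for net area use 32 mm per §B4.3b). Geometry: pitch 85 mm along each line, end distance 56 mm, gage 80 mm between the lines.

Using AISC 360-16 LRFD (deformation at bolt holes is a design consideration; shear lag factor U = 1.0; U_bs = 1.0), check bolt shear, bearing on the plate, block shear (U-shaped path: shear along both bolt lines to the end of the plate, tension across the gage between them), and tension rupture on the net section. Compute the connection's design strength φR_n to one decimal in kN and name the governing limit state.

386.1 kN (net-section rupture governs)

Bolt shear: A_b = π(27)²/4 = 572.56 mm². φR_n = 0.75 × 372 × 572.56 × 6 × 1 = 958.5 kN.
Bearing (8 mm plate, F_u = 450 MPa): end bolts L_c = 56 − 30/2 = 41, R_n = min(1.2×41×8×450, 2.4×27×8×450) = 177.12 kN/bolt; interior L_c = 85 − 30 = 55, R_n = 233.28 kN/bolt. φR_n = 0.75 × (2×177.12 + 4×233.28) = 965.5 kN.
Block shear: shear path 2×[56+2×85] = 2×226 mm, A_gv = 3616, A_nv = 2×(226 − 2.5×32)×8 = 2336 mm²; tension across gage: (80 − 1×32)×8 = 384 mm². R_n = min(0.6×450×2336, 0.6×350×3616) + 1.0×450×384 = min(630.72, 759.36) + 172.8 = 803.52 kN. φR_n = 0.75 × 803.52 = 602.6 kN.
Tension rupture (net): A_n = (207 − 2×32)×8 = 1144 mm² (U = 1.0, A_e = A_n). φR_n = 0.75 × 450 × 1144 = 386.1 kN.
Governing: min(958.5, 965.5, 602.6, 386.1) = 386.1 kN → net-section rupture.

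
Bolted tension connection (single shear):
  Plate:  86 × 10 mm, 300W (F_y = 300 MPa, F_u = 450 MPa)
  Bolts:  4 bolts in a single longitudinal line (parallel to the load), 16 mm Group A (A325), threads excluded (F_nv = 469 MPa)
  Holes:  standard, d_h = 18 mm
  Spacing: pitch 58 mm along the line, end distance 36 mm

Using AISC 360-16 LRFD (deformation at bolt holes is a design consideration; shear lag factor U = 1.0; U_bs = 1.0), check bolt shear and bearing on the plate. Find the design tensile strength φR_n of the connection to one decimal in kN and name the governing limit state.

282.9 kN (bolt shear governs)

Bolt shear: A_b = π(16)²/4 = 201.06 mm². φR_n = 0.75 × 469 × 201.06 × 4 × 1 = 282.9 kN.
Bearing (10 mm plate, F_u = 450 MPa): end bolts L_c = 36 − 18/2 = 27, R_n = min(1.2×27×10×450, 2.4×16×10×450) = 145.8 kN/bolt; interior L_c = 58 − 18 = 40, R_n = 172.8 kN/bolt. φR_n = 0.75 × (1×145.8 + 3×172.8) = 498.2 kN.
Governing: min(282.9, 498.2) = 282.9 kN → bolt shear.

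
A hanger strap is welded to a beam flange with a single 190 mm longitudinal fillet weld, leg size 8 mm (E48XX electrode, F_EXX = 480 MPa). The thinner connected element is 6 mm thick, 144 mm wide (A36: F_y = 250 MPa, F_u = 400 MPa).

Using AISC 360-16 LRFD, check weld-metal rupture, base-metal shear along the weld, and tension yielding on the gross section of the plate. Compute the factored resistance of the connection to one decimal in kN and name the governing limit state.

171.0 kN (base-metal shear governs)

Weld metal: throat = 0.707×8 = 5.656 mm, L = 190 mm. φR_n = 0.75 × 0.6 × 480 × 5.656 × 190 = 232.1 kN.
Base metal shear (6 mm plate): yield φR_n = 1.0×0.6×250×6×190 = 171.0 kN; rupture φR_n = 0.75×0.6×400×6×190 = 205.2 kN; take 171.0 kN (yield).
Tension yield (gross): A_g = 144×6 = 864 mm². φR_n = 0.90 × 250 × 864 = 194.4 kN.
Governing: min(232.1, 171.0, 194.4) = 171.0 kN → base-metal shear.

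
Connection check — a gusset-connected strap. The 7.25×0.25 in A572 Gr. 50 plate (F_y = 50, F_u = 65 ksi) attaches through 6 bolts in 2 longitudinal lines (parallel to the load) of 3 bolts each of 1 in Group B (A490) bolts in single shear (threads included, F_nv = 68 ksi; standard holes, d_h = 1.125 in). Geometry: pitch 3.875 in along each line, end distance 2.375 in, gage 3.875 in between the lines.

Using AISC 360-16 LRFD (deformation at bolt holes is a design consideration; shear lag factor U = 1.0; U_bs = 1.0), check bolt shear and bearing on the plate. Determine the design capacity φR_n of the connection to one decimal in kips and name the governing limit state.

Bolt shear: A_b = π(1)²/4 = 0.7854 in². φR_n = 0.75 × 68 × 0.7854 × 6 × 1 = 240.3 kips.
Bearing (0.25 in plate, F_u = 65 ksi): end bolts L_c = 2.375 − 1.125/2 = 1.8125, R_n = min(1.2×1.8125×0.25×65, 2.4×1×0.25×65) = 35.344 kips/bolt; interior L_c = 3.875 − 1.125 = 2.75, R_n = 39 kips/bolt. φR_n = 0.75 × (2×35.344 + 4×39) = 170.0 kips.
Governing: min(240.3, 170.0) = 170.0 kips → bearing.

170.0 kips (bearing governs)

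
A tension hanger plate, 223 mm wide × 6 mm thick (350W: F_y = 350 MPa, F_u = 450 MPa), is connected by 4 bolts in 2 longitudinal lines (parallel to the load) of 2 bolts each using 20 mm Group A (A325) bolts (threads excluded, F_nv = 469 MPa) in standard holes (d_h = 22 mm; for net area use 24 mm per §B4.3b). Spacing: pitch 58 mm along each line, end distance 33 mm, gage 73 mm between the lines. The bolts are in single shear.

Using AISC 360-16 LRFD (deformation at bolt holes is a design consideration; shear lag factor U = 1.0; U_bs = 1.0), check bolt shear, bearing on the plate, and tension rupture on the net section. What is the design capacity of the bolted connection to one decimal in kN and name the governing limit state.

Bolt shear: A_b = π(20)²/4 = 314.16 mm². φR_n = 0.75 × 469 × 314.16 × 4 × 1 = 442.0 kN.
Bearing (6 mm plate, F_u = 450 MPa): end bolts L_c = 33 − 22/2 = 22, R_n = min(1.2×22×6×450, 2.4×20×6×450) = 71.28 kN/bolt; interior L_c = 58 − 22 = 36, R_n = 116.64 kN/bolt. φR_n = 0.75 × (2×71.28 + 2×116.64) = 281.9 kN.
Tension rupture (net): A_n = (223 − 2×24)×6 = 1050 mm² (U = 1.0, A_e = A_n). φR_n = 0.75 × 450 × 1050 = 354.4 kN.
Governing: min(442.0, 281.9, 354.4) = 281.9 kN → bearing.

281.9 kN (bearing governs)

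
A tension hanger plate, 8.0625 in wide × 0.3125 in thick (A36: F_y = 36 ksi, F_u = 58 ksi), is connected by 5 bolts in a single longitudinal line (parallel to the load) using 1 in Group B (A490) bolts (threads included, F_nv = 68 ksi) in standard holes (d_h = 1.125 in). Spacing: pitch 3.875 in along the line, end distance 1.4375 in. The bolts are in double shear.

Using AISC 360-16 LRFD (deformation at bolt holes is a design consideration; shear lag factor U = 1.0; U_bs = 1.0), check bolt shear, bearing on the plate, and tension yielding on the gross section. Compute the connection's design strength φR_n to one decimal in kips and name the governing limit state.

Bolt shear: A_b = π(1)²/4 = 0.7854 in². φR_n = 0.75 × 68 × 0.7854 × 5 × 2 = 400.6 kips.
Bearing (0.3125 in plate, F_u = 58 ksi): end bolts L_c = 1.4375 − 1.125/2 = 0.875, R_n = min(1.2×0.875×0.3125×58, 2.4×1×0.3125×58) = 19.031 kips/bolt; interior L_c = 3.875 − 1.125 = 2.75, R_n = 43.5 kips/bolt. φR_n = 0.75 × (1×19.031 + 4×43.5) = 144.8 kips.
Tension yield (gross): A_g = 8.0625×0.3125 = 2.5195 in². φR_n = 0.90 × 36 × 2.5195 = 81.6 kips.
Governing: min(400.6, 144.8, 81.6) = 81.6 kips → gross-section yield.

81.6 kips (gross-section yield governs)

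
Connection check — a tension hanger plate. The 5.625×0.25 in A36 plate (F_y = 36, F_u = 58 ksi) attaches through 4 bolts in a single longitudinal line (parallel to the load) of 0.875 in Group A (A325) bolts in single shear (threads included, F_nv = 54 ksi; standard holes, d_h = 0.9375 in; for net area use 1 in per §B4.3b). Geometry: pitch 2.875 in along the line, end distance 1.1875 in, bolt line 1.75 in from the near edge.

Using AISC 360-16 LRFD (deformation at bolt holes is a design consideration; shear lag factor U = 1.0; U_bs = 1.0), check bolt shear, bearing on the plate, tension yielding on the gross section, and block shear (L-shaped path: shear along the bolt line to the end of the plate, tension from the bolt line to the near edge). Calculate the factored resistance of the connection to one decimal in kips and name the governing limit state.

Bolt shear: A_b = π(0.875)²/4 = 0.60132 in². φR_n = 0.75 × 54 × 0.60132 × 4 × 1 = 97.4 kips.
Bearing (0.25 in plate, F_u = 58 ksi): end bolts L_c = 1.1875 − 0.9375/2 = 0.71875, R_n = min(1.2×0.71875×0.25×58, 2.4×0.875×0.25×58) = 12.506 kips/bolt; interior L_c = 2.875 − 0.9375 = 1.9375, R_n = 30.45 kips/bolt. φR_n = 0.75 × (1×12.506 + 3×30.45) = 77.9 kips.
Tension yield (gross): A_g = 5.625×0.25 = 1.4063 in². φR_n = 0.90 × 36 × 1.4063 = 45.6 kips.
Block shear: shear path 1×[1.1875+3×2.875] = 1×9.8125 in, A_gv = 2.4531, A_nv = 1×(9.8125 − 3.5×1)×0.25 = 1.5781 in²; tension to near edge: (1.75 − 0.5×1)×0.25 = 0.3125 in². R_n = min(0.6×58×1.5781, 0.6×36×2.4531) + 1.0×58×0.3125 = min(54.918, 52.987) + 18.125 = 71.112 kips. φR_n = 0.75 × 71.112 = 53.3 kips.
Governing: min(97.4, 77.9, 45.6, 53.3) = 45.6 kips → gross-section yield.

45.6 kips (gross-section yield governs)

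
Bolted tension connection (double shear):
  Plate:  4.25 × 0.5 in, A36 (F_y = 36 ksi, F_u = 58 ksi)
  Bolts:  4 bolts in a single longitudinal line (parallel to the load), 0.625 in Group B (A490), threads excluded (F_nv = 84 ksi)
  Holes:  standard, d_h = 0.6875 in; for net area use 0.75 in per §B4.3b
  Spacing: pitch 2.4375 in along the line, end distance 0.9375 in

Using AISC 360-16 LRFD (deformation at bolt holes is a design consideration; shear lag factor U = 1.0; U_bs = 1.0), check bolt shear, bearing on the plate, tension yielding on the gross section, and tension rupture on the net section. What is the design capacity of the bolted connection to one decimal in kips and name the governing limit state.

68.9 kips (gross-section yield governs)

Bolt shear: A_b = π(0.625)²/4 = 0.3068 in². φR_n = 0.75 × 84 × 0.3068 × 4 × 2 = 154.6 kips.
Bearing (0.5 in plate, F_u = 58 ksi): end bolts L_c = 0.9375 − 0.6875/2 = 0.59375, R_n = min(1.2×0.59375×0.5×58, 2.4×0.625×0.5×58) = 20.663 kips/bolt; interior L_c = 2.4375 − 0.6875 = 1.75, R_n = 43.5 kips/bolt. φR_n = 0.75 × (1×20.663 + 3×43.5) = 113.4 kips.
Tension yield (gross): A_g = 4.25×0.5 = 2.125 in². φR_n = 0.90 × 36 × 2.125 = 68.9 kips.
Tension rupture (net): A_n = (4.25 − 1×0.75)×0.5 = 1.75 in² (U = 1.0, A_e = A_n). φR_n = 0.75 × 58 × 1.75 = 76.1 kips.
Governing: min(154.6, 113.4, 68.9, 76.1) = 68.9 kips → gross-section yield.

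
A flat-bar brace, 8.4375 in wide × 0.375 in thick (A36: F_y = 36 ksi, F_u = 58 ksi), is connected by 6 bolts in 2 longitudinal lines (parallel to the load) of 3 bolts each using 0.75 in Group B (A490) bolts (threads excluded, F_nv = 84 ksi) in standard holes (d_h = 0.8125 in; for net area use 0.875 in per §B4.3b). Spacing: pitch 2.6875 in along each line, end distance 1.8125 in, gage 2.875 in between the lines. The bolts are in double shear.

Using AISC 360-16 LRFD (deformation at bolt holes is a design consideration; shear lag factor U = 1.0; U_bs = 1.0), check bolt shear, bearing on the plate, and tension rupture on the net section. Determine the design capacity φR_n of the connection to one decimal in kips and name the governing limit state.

109.1 kips (net-section rupture governs)

Bolt shear: A_b = π(0.75)²/4 = 0.44179 in². φR_n = 0.75 × 84 × 0.44179 × 6 × 2 = 334.0 kips.
Bearing (0.375 in plate, F_u = 58 ksi): end bolts L_c = 1.8125 − 0.8125/2 = 1.40625, R_n = min(1.2×1.40625×0.375×58, 2.4×0.75×0.375×58) = 36.703 kips/bolt; interior L_c = 2.6875 − 0.8125 = 1.875, R_n = 39.15 kips/bolt. φR_n = 0.75 × (2×36.703 + 4×39.15) = 172.5 kips.
Tension rupture (net): A_n = (8.4375 − 2×0.875)×0.375 = 2.5078 in² (U = 1.0, A_e = A_n). φR_n = 0.75 × 58 × 2.5078 = 109.1 kips.
Governing: min(334.0, 172.5, 109.1) = 109.1 kips → net-section rupture.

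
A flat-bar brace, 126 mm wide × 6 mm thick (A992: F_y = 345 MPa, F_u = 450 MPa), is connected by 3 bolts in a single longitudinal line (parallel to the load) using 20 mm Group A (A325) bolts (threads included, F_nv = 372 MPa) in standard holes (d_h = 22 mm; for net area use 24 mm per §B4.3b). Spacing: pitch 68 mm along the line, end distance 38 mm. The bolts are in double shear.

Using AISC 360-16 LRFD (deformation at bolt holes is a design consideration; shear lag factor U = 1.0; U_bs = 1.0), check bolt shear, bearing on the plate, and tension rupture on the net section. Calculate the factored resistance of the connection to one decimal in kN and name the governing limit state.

Bolt shear: A_b = π(20)²/4 = 314.16 mm². φR_n = 0.75 × 372 × 314.16 × 3 × 2 = 525.9 kN.
Bearing (6 mm plate, F_u = 450 MPa): end bolts L_c = 38 − 22/2 = 27, R_n = min(1.2×27×6×450, 2.4×20×6×450) = 87.48 kN/bolt; interior L_c = 68 − 22 = 46, R_n = 129.6 kN/bolt. φR_n = 0.75 × (1×87.48 + 2×129.6) = 260.0 kN.
Tension rupture (net): A_n = (126 − 1×24)×6 = 612 mm² (U = 1.0, A_e = A_n). φR_n = 0.75 × 450 × 612 = 206.6 kN.
Governing: min(525.9, 260.0, 206.6) = 206.6 kN → net-section rupture.

206.6 kN (net-section rupture governs)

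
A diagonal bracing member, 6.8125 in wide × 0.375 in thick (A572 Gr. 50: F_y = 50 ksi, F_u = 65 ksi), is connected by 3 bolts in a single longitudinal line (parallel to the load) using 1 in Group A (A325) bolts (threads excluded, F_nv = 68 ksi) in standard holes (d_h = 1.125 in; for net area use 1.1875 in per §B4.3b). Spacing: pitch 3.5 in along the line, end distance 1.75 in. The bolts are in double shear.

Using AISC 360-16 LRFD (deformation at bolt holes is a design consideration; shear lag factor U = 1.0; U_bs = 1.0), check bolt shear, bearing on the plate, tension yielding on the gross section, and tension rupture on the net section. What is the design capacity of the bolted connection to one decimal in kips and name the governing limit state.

Bolt shear: A_b = π(1)²/4 = 0.7854 in². φR_n = 0.75 × 68 × 0.7854 × 3 × 2 = 240.3 kips.
Bearing (0.375 in plate, F_u = 65 ksi): end bolts L_c = 1.75 − 1.125/2 = 1.1875, R_n = min(1.2×1.1875×0.375×65, 2.4×1×0.375×65) = 34.734 kips/bolt; interior L_c = 3.5 − 1.125 = 2.375, R_n = 58.5 kips/bolt. φR_n = 0.75 × (1×34.734 + 2×58.5) = 113.8 kips.
Tension yield (gross): A_g = 6.8125×0.375 = 2.5547 in². φR_n = 0.90 × 50 × 2.5547 = 115.0 kips.
Tension rupture (net): A_n = (6.8125 − 1×1.1875)×0.375 = 2.1094 in² (U = 1.0, A_e = A_n). φR_n = 0.75 × 65 × 2.1094 = 102.8 kips.
Governing: min(240.3, 113.8, 115.0, 102.8) = 102.8 kips → net-section rupture.

102.8 kips (net-section rupture governs)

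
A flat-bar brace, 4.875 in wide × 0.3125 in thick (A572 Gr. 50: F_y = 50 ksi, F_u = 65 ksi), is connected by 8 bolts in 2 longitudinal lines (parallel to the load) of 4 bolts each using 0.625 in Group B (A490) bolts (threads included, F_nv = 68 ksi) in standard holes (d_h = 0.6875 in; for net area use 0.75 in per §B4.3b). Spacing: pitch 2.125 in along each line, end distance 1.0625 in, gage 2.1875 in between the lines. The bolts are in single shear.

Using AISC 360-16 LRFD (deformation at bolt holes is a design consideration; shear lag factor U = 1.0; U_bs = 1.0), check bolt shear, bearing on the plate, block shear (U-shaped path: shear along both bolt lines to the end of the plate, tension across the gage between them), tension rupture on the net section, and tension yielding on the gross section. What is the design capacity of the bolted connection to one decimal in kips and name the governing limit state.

Bolt shear: A_b = π(0.625)²/4 = 0.3068 in². φR_n = 0.75 × 68 × 0.3068 × 8 × 1 = 125.2 kips.
Bearing (0.3125 in plate, F_u = 65 ksi): end bolts L_c = 1.0625 − 0.6875/2 = 0.71875, R_n = min(1.2×0.71875×0.3125×65, 2.4×0.625×0.3125×65) = 17.52 kips/bolt; interior L_c = 2.125 − 0.6875 = 1.4375, R_n = 30.469 kips/bolt. φR_n = 0.75 × (2×17.52 + 6×30.469) = 163.4 kips.
Block shear: shear path 2×[1.0625+3×2.125] = 2×7.4375 in, A_gv = 4.6484, A_nv = 2×(7.4375 − 3.5×0.75)×0.3125 = 3.0078 in²; tension across gage: (2.1875 − 1×0.75)×0.3125 = 0.44922 in². R_n = min(0.6×65×3.0078, 0.6×50×4.6484) + 1.0×65×0.44922 = min(117.3, 139.45) + 29.199 = 146.5 kips. φR_n = 0.75 × 146.5 = 109.9 kips.
Tension rupture (net): A_n = (4.875 − 2×0.75)×0.3125 = 1.0547 in² (U = 1.0, A_e = A_n). φR_n = 0.75 × 65 × 1.0547 = 51.4 kips.
Tension yield (gross): A_g = 4.875×0.3125 = 1.5234 in². φR_n = 0.90 × 50 × 1.5234 = 68.6 kips.
Governing: min(125.2, 163.4, 109.9, 51.4, 68.6) = 51.4 kips → net-section rupture.

51.4 kips (net-section rupture governs)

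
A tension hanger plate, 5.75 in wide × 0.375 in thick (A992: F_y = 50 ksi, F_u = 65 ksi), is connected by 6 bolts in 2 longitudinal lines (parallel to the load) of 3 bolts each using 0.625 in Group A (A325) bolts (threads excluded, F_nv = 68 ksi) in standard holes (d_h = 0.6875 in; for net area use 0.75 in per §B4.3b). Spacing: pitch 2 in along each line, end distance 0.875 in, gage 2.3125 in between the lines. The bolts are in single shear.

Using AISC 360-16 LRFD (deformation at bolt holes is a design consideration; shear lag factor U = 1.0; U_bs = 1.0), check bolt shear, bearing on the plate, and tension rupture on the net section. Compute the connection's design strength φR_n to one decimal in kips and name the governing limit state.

77.7 kips (net-section rupture governs)

Bolt shear: A_b = π(0.625)²/4 = 0.3068 in². φR_n = 0.75 × 68 × 0.3068 × 6 × 1 = 93.9 kips.
Bearing (0.375 in plate, F_u = 65 ksi): end bolts L_c = 0.875 − 0.6875/2 = 0.53125, R_n = min(1.2×0.53125×0.375×65, 2.4×0.625×0.375×65) = 15.539 kips/bolt; interior L_c = 2 − 0.6875 = 1.3125, R_n = 36.563 kips/bolt. φR_n = 0.75 × (2×15.539 + 4×36.563) = 133.0 kips.
Tension rupture (net): A_n = (5.75 − 2×0.75)×0.375 = 1.5938 in² (U = 1.0, A_e = A_n). φR_n = 0.75 × 65 × 1.5938 = 77.7 kips.
Governing: min(93.9, 133.0, 77.7) = 77.7 kips → net-section rupture.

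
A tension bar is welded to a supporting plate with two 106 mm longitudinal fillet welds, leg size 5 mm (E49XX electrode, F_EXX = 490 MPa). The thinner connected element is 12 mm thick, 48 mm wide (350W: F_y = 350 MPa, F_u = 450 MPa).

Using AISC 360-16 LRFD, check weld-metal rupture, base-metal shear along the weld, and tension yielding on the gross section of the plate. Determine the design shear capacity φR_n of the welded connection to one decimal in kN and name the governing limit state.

Weld metal: throat = 0.707×5 = 3.535 mm, L = 2×106 = 212 mm. φR_n = 0.75 × 0.6 × 490 × 3.535 × 212 = 165.2 kN.
Base metal shear (12 mm plate): yield φR_n = 1.0×0.6×350×12×212 = 534.2 kN; rupture φR_n = 0.75×0.6×450×12×212 = 515.2 kN; take 515.2 kN (rupture).
Tension yield (gross): A_g = 48×12 = 576 mm². φR_n = 0.90 × 350 × 576 = 181.4 kN.
Governing: min(165.2, 515.2, 181.4) = 165.2 kN → weld metal.

165.2 kN (weld metal governs)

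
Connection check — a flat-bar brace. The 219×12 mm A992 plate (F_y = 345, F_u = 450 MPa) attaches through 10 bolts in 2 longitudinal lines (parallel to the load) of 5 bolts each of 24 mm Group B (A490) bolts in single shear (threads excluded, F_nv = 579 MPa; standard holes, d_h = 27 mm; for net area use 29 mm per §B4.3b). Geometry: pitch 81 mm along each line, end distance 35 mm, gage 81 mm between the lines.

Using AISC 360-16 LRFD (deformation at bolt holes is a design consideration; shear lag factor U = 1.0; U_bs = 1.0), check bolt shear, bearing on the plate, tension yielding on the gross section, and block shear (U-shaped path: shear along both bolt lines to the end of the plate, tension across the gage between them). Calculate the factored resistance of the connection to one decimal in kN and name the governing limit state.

816.0 kN (gross-section yield governs)

Bolt shear: A_b = π(24)²/4 = 452.39 mm². φR_n = 0.75 × 579 × 452.39 × 10 × 1 = 1964.5 kN.
Bearing (12 mm plate, F_u = 450 MPa): end bolts L_c = 35 − 27/2 = 21.5, R_n = min(1.2×21.5×12×450, 2.4×24×12×450) = 139.32 kN/bolt; interior L_c = 81 − 27 = 54, R_n = 311.04 kN/bolt. φR_n = 0.75 × (2×139.32 + 8×311.04) = 2075.2 kN.
Tension yield (gross): A_g = 219×12 = 2628 mm². φR_n = 0.90 × 345 × 2628 = 816.0 kN.
Block shear: shear path 2×[35+4×81] = 2×359 mm, A_gv = 8616, A_nv = 2×(359 − 4.5×29)×12 = 5484 mm²; tension across gage: (81 − 1×29)×12 = 624 mm². R_n = min(0.6×450×5484, 0.6×345×8616) + 1.0×450×624 = min(1480.7, 1783.5) + 280.8 = 1761.5 kN. φR_n = 0.75 × 1761.5 = 1321.1 kN.
Governing: min(1964.5, 2075.2, 816.0, 1321.1) = 816.0 kN → gross-section yield.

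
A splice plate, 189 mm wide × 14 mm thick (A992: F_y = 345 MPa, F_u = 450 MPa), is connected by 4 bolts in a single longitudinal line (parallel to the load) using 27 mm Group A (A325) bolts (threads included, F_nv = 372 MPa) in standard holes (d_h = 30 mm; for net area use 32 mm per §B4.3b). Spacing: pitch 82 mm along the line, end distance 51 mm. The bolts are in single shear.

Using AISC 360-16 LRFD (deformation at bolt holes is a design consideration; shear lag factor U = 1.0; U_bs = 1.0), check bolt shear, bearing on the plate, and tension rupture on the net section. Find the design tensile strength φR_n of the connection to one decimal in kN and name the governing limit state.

Bolt shear: A_b = π(27)²/4 = 572.56 mm². φR_n = 0.75 × 372 × 572.56 × 4 × 1 = 639.0 kN.
Bearing (14 mm plate, F_u = 450 MPa): end bolts L_c = 51 − 30/2 = 36, R_n = min(1.2×36×14×450, 2.4×27×14×450) = 272.16 kN/bolt; interior L_c = 82 − 30 = 52, R_n = 393.12 kN/bolt. φR_n = 0.75 × (1×272.16 + 3×393.12) = 1088.6 kN.
Tension rupture (net): A_n = (189 − 1×32)×14 = 2198 mm² (U = 1.0, A_e = A_n). φR_n = 0.75 × 450 × 2198 = 741.8 kN.
Governing: min(639.0, 1088.6, 741.8) = 639.0 kN → bolt shear.

639.0 kN (bolt shear governs)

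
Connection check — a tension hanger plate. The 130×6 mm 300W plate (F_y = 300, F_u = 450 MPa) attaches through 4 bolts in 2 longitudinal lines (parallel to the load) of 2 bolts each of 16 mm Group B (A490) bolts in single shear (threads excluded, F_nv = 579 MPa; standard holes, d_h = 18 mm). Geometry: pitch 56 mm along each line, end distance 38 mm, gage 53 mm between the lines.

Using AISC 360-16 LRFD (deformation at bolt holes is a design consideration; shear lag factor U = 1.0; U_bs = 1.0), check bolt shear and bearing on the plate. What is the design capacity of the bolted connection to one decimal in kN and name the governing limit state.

296.5 kN (bearing governs)

Bolt shear: A_b = π(16)²/4 = 201.06 mm². φR_n = 0.75 × 579 × 201.06 × 4 × 1 = 349.2 kN.
Bearing (6 mm plate, F_u = 450 MPa): end bolts L_c = 38 − 18/2 = 29, R_n = min(1.2×29×6×450, 2.4×16×6×450) = 93.96 kN/bolt; interior L_c = 56 − 18 = 38, R_n = 103.68 kN/bolt. φR_n = 0.75 × (2×93.96 + 2×103.68) = 296.5 kN.
Governing: min(349.2, 296.5) = 296.5 kN → bearing.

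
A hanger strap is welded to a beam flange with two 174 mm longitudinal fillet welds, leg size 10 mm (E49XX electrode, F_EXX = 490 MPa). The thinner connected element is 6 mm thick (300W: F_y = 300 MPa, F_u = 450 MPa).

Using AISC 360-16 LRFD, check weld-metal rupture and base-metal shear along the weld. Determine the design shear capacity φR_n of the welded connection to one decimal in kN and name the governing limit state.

375.8 kN (base-metal shear governs)

Weld metal: throat = 0.707×10 = 7.07 mm, L = 2×174 = 348 mm. φR_n = 0.75 × 0.6 × 490 × 7.07 × 348 = 542.5 kN.
Base metal shear (6 mm plate): yield φR_n = 1.0×0.6×300×6×348 = 375.8 kN; rupture φR_n = 0.75×0.6×450×6×348 = 422.8 kN; take 375.8 kN (yield).
Governing: min(542.5, 375.8) = 375.8 kN → base-metal shear.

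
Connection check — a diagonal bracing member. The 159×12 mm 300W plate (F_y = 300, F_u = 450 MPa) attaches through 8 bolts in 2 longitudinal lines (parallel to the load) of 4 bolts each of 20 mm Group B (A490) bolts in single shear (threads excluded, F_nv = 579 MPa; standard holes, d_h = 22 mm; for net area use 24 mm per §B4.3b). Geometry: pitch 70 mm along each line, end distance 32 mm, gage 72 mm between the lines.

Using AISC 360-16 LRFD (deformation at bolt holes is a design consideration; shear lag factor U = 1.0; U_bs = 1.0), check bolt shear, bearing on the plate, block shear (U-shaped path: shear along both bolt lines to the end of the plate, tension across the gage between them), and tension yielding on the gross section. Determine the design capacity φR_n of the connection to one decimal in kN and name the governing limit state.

Bolt shear: A_b = π(20)²/4 = 314.16 mm². φR_n = 0.75 × 579 × 314.16 × 8 × 1 = 1091.4 kN.
Bearing (12 mm plate, F_u = 450 MPa): end bolts L_c = 32 − 22/2 = 21, R_n = min(1.2×21×12×450, 2.4×20×12×450) = 136.08 kN/bolt; interior L_c = 70 − 22 = 48, R_n = 259.2 kN/bolt. φR_n = 0.75 × (2×136.08 + 6×259.2) = 1370.5 kN.
Block shear: shear path 2×[32+3×70] = 2×242 mm, A_gv = 5808, A_nv = 2×(242 − 3.5×24)×12 = 3792 mm²; tension across gage: (72 − 1×24)×12 = 576 mm². R_n = min(0.6×450×3792, 0.6×300×5808) + 1.0×450×576 = min(1023.8, 1045.4) + 259.2 = 1283 kN. φR_n = 0.75 × 1283 = 962.3 kN.
Tension yield (gross): A_g = 159×12 = 1908 mm². φR_n = 0.90 × 300 × 1908 = 515.2 kN.
Governing: min(1091.4, 1370.5, 962.3, 515.2) = 515.2 kN → gross-section yield.

515.2 kN (gross-section yield governs)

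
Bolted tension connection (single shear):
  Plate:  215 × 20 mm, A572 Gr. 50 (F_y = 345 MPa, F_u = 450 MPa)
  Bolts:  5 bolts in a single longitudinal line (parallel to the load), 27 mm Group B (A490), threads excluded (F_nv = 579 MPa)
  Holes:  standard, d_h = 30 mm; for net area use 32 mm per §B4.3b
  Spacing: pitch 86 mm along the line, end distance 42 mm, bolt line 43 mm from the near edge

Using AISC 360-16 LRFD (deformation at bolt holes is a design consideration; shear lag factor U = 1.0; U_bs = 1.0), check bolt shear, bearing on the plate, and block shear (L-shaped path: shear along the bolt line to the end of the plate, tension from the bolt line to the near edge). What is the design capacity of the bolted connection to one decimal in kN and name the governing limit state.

1162.4 kN (block shear governs)

Bolt shear: A_b = π(27)²/4 = 572.56 mm². φR_n = 0.75 × 579 × 572.56 × 5 × 1 = 1243.2 kN.
Bearing (20 mm plate, F_u = 450 MPa): end bolts L_c = 42 − 30/2 = 27, R_n = min(1.2×27×20×450, 2.4×27×20×450) = 291.6 kN/bolt; interior L_c = 86 − 30 = 56, R_n = 583.2 kN/bolt. φR_n = 0.75 × (1×291.6 + 4×583.2) = 1968.3 kN.
Block shear: shear path 1×[42+4×86] = 1×386 mm, A_gv = 7720, A_nv = 1×(386 − 4.5×32)×20 = 4840 mm²; tension to near edge: (43 − 0.5×32)×20 = 540 mm². R_n = min(0.6×450×4840, 0.6×345×7720) + 1.0×450×540 = min(1306.8, 1598) + 243 = 1549.8 kN. φR_n = 0.75 × 1549.8 = 1162.4 kN.
Governing: min(1243.2, 1968.3, 1162.4) = 1162.4 kN → block shear.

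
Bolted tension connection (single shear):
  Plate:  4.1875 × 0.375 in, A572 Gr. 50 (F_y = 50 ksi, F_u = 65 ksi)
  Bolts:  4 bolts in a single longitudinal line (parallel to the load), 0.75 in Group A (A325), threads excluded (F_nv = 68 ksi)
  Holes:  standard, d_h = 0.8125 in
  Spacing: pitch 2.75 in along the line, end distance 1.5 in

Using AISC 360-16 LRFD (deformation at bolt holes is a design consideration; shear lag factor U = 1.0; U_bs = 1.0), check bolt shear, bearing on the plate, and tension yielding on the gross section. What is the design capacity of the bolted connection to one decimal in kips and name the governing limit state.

70.7 kips (gross-section yield governs)

Bolt shear: A_b = π(0.75)²/4 = 0.44179 in². φR_n = 0.75 × 68 × 0.44179 × 4 × 1 = 90.1 kips.
Bearing (0.375 in plate, F_u = 65 ksi): end bolts L_c = 1.5 − 0.8125/2 = 1.09375, R_n = min(1.2×1.09375×0.375×65, 2.4×0.75×0.375×65) = 31.992 kips/bolt; interior L_c = 2.75 − 0.8125 = 1.9375, R_n = 43.875 kips/bolt. φR_n = 0.75 × (1×31.992 + 3×43.875) = 122.7 kips.
Tension yield (gross): A_g = 4.1875×0.375 = 1.5703 in². φR_n = 0.90 × 50 × 1.5703 = 70.7 kips.
Governing: min(90.1, 122.7, 70.7) = 70.7 kips → gross-section yield.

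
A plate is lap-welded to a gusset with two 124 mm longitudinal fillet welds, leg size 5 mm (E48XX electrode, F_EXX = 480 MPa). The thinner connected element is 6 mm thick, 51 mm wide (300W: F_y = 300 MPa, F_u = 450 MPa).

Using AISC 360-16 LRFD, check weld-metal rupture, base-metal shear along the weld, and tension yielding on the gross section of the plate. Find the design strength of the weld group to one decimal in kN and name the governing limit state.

82.6 kN (gross-section yield governs)

Weld metal: throat = 0.707×5 = 3.535 mm, L = 2×124 = 248 mm. φR_n = 0.75 × 0.6 × 480 × 3.535 × 248 = 189.4 kN.
Base metal shear (6 mm plate): yield φR_n = 1.0×0.6×300×6×248 = 267.8 kN; rupture φR_n = 0.75×0.6×450×6×248 = 301.3 kN; take 267.8 kN (yield).
Tension yield (gross): A_g = 51×6 = 306 mm². φR_n = 0.90 × 300 × 306 = 82.6 kN.
Governing: min(189.4, 267.8, 82.6) = 82.6 kN → gross-section yield.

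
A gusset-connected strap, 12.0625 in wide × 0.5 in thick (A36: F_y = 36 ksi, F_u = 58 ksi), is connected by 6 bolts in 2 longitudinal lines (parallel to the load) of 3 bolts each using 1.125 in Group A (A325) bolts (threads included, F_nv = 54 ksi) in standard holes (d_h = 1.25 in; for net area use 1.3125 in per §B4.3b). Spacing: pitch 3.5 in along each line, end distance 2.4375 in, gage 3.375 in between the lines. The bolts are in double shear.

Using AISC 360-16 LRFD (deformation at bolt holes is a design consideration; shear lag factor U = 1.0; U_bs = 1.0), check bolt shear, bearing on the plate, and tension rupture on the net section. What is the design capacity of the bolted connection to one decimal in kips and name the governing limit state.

205.3 kips (net-section rupture governs)

Bolt shear: A_b = π(1.125)²/4 = 0.99402 in². φR_n = 0.75 × 54 × 0.99402 × 6 × 2 = 483.1 kips.
Bearing (0.5 in plate, F_u = 58 ksi): end bolts L_c = 2.4375 − 1.25/2 = 1.8125, R_n = min(1.2×1.8125×0.5×58, 2.4×1.125×0.5×58) = 63.075 kips/bolt; interior L_c = 3.5 − 1.25 = 2.25, R_n = 78.3 kips/bolt. φR_n = 0.75 × (2×63.075 + 4×78.3) = 329.5 kips.
Tension rupture (net): A_n = (12.0625 − 2×1.3125)×0.5 = 4.7188 in² (U = 1.0, A_e = A_n). φR_n = 0.75 × 58 × 4.7188 = 205.3 kips.
Governing: min(483.1, 329.5, 205.3) = 205.3 kips → net-section rupture.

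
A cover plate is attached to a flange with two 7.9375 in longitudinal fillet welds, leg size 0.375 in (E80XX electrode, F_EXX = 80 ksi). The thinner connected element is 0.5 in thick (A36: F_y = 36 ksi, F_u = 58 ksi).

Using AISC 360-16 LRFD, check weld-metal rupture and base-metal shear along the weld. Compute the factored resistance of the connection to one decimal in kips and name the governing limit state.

Weld metal: throat = 0.707×0.375 = 0.26513 in, L = 2×7.9375 = 15.875 in. φR_n = 0.75 × 0.6 × 80 × 0.26513 × 15.875 = 151.5 kips.
Base metal shear (0.5 in plate): yield φR_n = 1.0×0.6×36×0.5×15.875 = 171.5 kips; rupture φR_n = 0.75×0.6×58×0.5×15.875 = 207.2 kips; take 171.5 kips (yield).
Governing: min(151.5, 171.5) = 151.5 kips → weld metal.

151.5 kips (weld metal governs)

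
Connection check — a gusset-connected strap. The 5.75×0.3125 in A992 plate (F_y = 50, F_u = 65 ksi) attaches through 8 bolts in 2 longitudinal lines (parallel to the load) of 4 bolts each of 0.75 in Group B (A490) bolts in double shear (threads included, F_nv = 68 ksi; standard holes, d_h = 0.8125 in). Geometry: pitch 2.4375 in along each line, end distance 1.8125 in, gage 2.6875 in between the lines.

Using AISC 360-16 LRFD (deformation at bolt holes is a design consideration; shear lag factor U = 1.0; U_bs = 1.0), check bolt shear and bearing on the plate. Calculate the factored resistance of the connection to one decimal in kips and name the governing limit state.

215.9 kips (bearing governs)

Bolt shear: A_b = π(0.75)²/4 = 0.44179 in². φR_n = 0.75 × 68 × 0.44179 × 8 × 2 = 360.5 kips.
Bearing (0.3125 in plate, F_u = 65 ksi): end bolts L_c = 1.8125 − 0.8125/2 = 1.40625, R_n = min(1.2×1.40625×0.3125×65, 2.4×0.75×0.3125×65) = 34.277 kips/bolt; interior L_c = 2.4375 − 0.8125 = 1.625, R_n = 36.563 kips/bolt. φR_n = 0.75 × (2×34.277 + 6×36.563) = 215.9 kips.
Governing: min(360.5, 215.9) = 215.9 kips → bearing.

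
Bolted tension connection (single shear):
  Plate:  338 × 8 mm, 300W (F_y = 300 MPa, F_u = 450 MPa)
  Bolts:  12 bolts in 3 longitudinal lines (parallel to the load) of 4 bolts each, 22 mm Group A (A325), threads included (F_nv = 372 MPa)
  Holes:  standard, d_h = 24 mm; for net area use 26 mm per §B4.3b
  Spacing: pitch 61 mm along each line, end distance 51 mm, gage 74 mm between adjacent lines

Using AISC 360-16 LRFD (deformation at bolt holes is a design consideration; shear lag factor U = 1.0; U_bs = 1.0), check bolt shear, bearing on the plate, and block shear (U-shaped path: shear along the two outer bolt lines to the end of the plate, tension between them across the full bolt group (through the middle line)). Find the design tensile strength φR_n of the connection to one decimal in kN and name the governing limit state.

Bolt shear: A_b = π(22)²/4 = 380.13 mm². φR_n = 0.75 × 372 × 380.13 × 12 × 1 = 1272.7 kN.
Bearing (8 mm plate, F_u = 450 MPa): end bolts L_c = 51 − 24/2 = 39, R_n = min(1.2×39×8×450, 2.4×22×8×450) = 168.48 kN/bolt; interior L_c = 61 − 24 = 37, R_n = 159.84 kN/bolt. φR_n = 0.75 × (3×168.48 + 9×159.84) = 1458.0 kN.
Block shear: shear path 2×[51+3×61] = 2×234 mm, A_gv = 3744, A_nv = 2×(234 − 3.5×26)×8 = 2288 mm²; tension across gage: (148 − 2×26)×8 = 768 mm². R_n = min(0.6×450×2288, 0.6×300×3744) + 1.0×450×768 = min(617.76, 673.92) + 345.6 = 963.36 kN. φR_n = 0.75 × 963.36 = 722.5 kN.
Governing: min(1272.7, 1458.0, 722.5) = 722.5 kN → block shear.

722.5 kN (block shear governs)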